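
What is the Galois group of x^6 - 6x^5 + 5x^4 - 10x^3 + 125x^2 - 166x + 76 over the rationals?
6T10: (C_3 x C_3) : C_4

The polynomial f is an irreducible sextic over Q, so G = Gal(f/Q) is one of the 16 transitive subgroups 6T1, ..., 6T16 of S_6. The discriminant of f is 38875225000000 = 6235000^2, a perfect square, so G is contained in A_6. The transitive groups of degree 6 contained in A_6 are: A_4 (6T4, order 12), S_4 (6T7, order 24), (C_3 x C_3) : C_4 (6T10, order 36), PSL(2,5) (6T12, order 60), A_6 (6T15, order 360). By Dedekind's theorem, for a prime p not dividing disc(f) the degrees of the irreducible factors of f mod p form the cycle type of an element of G. Factoring f modulo the 19 such primes p <= 83 (skipping 2, 5, 29, 43, which divide the discriminant), each new pattern first appears at: mod 3: f = (x^2 + 1)(x^4 + x^2 + 2x + 1), pattern 4+2; mod 11: f = (x^3 + x^2 + 7x + 4)(x^3 + 4x^2 + 5x + 8), pattern 3+3; mod 19: f = (x)(x + 14)(x^2 + 7x + 4)(x^2 + 11x + 14), pattern 2+2+1+1; mod 61: f = (x + 20)(x + 23)(x + 41)(x^3 + 32x^2 + 35x + 18), pattern 3+1+1+1. No other pattern occurs in this range, so the set of observed cycle types is {4+2, 3+3, 2+2+1+1, 3+1+1+1}. The candidates containing elements of all these cycle types are (C_3 x C_3) : C_4 (6T10) of order 36, A_6 (6T15) of order 360; the others are excluded. The observed types are precisely the cycle types that occur in (C_3 x C_3) : C_4 (6T10) (apart from the identity). Each of the other remaining candidates has further cycle types, and by the Chebotarev density theorem the matching factorization patterns would occur for a proportion of primes equal to their share of the group: A_6 (6T15) additionally contains elements of type 5+1 (144 of its 360 elements, about 40% of primes). None of the 19 primes tested shows any such pattern (for each of these groups the chance of that is below 10^-4), which rules them out. Hence G = (C_3 x C_3) : C_4 (6T10), of order 36.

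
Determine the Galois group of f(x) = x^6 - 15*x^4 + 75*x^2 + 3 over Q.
S_3 (also written S3)

The polynomial f is an irreducible sextic over Q, so G = Gal(f/Q) is one of the 16 transitive subgroups 6T1, ..., 6T16 of S_6. The discriminant of f is -37572373905408, which is not a perfect square, so G is not contained in A_6. The transitive groups of degree 6 not contained in A_6 are: C_6 (6T1, order 6), S_3 (6T2, order 6), D_6 (6T3, order 12), C_3 x S_3 (6T5, order 18), A_4 x C_2 (6T6, order 24), S_4 (6T8, order 24), S_3 x S_3 (6T9, order 36), S_4 x C_2 (6T11, order 48), (S_3 x S_3) : C_2 (6T13, order 72), PGL(2,5) (6T14, order 120), S_6 (6T16, order 720). By Dedekind's theorem, for a prime p not dividing disc(f) the degrees of the irreducible factors of f mod p form the cycle type of an element of G. Factoring f modulo the 23 such primes p <= 97 (skipping 2, 3, which divide the discriminant), each new pattern first appears at: mod 5: f = (x^2 + 2)(x^2 + x + 2)(x^2 + 4x + 2), pattern 2+2+2; mod 7: f = (x^3 + 2x^2 + 5x + 5)(x^3 + 5x^2 + 5x + 2), pattern 3+3; mod 31: f = (x + 7)(x + 12)(x + 15)(x + 16)(x + 19)(x + 24), pattern 1+1+1+1+1+1. No other pattern occurs in this range, so the set of observed cycle types is {2+2+2, 3+3, 1+1+1+1+1+1}. The candidates containing elements of all these cycle types are C_6 (6T1) of order 6, S_3 (6T2) of order 6, D_6 (6T3) of order 12, C_3 x S_3 (6T5) of order 18, A_4 x C_2 (6T6) of order 24, S_4 (6T8) of order 24, S_3 x S_3 (6T9) of order 36, S_4 x C_2 (6T11) of order 48, (S_3 x S_3) : C_2 (6T13) of order 72, PGL(2,5) (6T14) of order 120, S_6 (6T16) of order 720; the others are excluded. The observed types are precisely the cycle types that occur in S_3 (6T2). Each of the other remaining candidates has further cycle types, and by the Chebotarev density theorem the matching factorization patterns would occur for a proportion of primes equal to their share of the group: C_6 (6T1) additionally contains elements of type 6 (2 of its 6 elements, about 33% of primes); D_6 (6T3) additionally contains elements of type 6, 2+2+1+1 (5 of its 12 elements, about 42% of primes); C_3 x S_3 (6T5) additionally contains elements of type 6, 3+1+1+1 (10 of its 18 elements, about 56% of primes); A_4 x C_2 (6T6) additionally contains elements of type 6, 2+2+1+1, 2+1+1+1+1 (14 of its 24 elements, about 58% of primes); S_4 (6T8) additionally contains elements of type 4+1+1, 2+2+1+1 (9 of its 24 elements, about 38% of primes); S_3 x S_3 (6T9) additionally contains elements of type 6, 3+1+1+1, 2+2+1+1 (25 of its 36 elements, about 69% of primes); S_4 x C_2 (6T11) additionally contains elements of type 6, 4+2, 4+1+1, 2+2+1+1, 2+1+1+1+1 (32 of its 48 elements, about 67% of primes); (S_3 x S_3) : C_2 (6T13) additionally contains elements of type 6, 4+2, 3+2+1, 3+1+1+1, 2+2+1+1, 2+1+1+1+1 (61 of its 72 elements, about 85% of primes); PGL(2,5) (6T14) additionally contains elements of type 6, 5+1, 4+1+1, 2+2+1+1 (89 of its 120 elements, about 74% of primes); S_6 (6T16) additionally contains elements of type 6, 5+1, 4+2, 4+1+1, 3+2+1, 3+1+1+1, 2+2+1+1, 2+1+1+1+1 (664 of its 720 elements, about 92% of primes). None of the 23 primes tested shows any such pattern (for each of these groups the chance of that is below 10^-4), which rules them out. Hence G = S_3 (6T2), of order 6.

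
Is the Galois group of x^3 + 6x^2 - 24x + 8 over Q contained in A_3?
The polynomial is irreducible of degree 3 over Q. Its discriminant is 46656 = 216^2, a perfect square. A Galois group lies in the alternating group exactly when the discriminant is a square in Q, so the Galois group (C_3) is contained in A_3.

Yes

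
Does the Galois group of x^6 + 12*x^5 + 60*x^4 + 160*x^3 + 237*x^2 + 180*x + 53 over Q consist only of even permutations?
No

The polynomial is irreducible of degree 6 over Q. Its discriminant is -419904, which is not a perfect square. A Galois group lies in the alternating group exactly when the discriminant is a square in Q, so the Galois group (A_4 x C_2) is not contained in A_6.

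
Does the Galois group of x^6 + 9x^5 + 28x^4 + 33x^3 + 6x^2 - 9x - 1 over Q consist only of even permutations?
The polynomial is irreducible of degree 6 over Q. Its discriminant is 810448, which is not a perfect square. A Galois group lies in the alternating group exactly when the discriminant is a square in Q, so the Galois group (S_3) is not contained in A_6.

No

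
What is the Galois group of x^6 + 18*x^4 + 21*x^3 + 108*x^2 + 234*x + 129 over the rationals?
The polynomial f is an irreducible sextic over Q, so G = Gal(f/Q) is one of the 16 transitive subgroups 6T1, ..., 6T16 of S_6. The discriminant of f is -401254544639403, which is not a perfect square, so G is not contained in A_6. The transitive groups of degree 6 not contained in A_6 are: C_6 (6T1, order 6), S_3 (6T2, order 6), D_6 (6T3, order 12), C_3 x S_3 (6T5, order 18), A_4 x C_2 (6T6, order 24), S_4 (6T8, order 24), S_3 x S_3 (6T9, order 36), S_4 x C_2 (6T11, order 48), (S_3 x S_3) : C_2 (6T13, order 72), PGL(2,5) (6T14, order 120), S_6 (6T16, order 720). By Dedekind's theorem, for a prime p not dividing disc(f) the degrees of the irreducible factors of f mod p form the cycle type of an element of G. Factoring f modulo the 33 such primes p <= 151 (skipping 3, 7, 13, which divide the discriminant), each new pattern first appears at: mod 2: f = (x^6 + x^3 + 1), pattern 6; mod 17: f = (x^2 + 7x + 14)(x^2 + 11x + 6)(x^2 + 16x + 7), pattern 2+2+2; mod 19: f = (x^3 + 2x + 11)(x^3 + 16x + 10), pattern 3+3; mod 31: f = (x + 12)(x + 22)(x + 28)(x^3 + 11x + 7), pattern 3+1+1+1; mod 73: f = (x + 24)(x + 28)(x + 50)(x + 56)(x + 62)(x + 72), pattern 1+1+1+1+1+1. No other pattern occurs in this range, so the set of observed cycle types is {6, 2+2+2, 3+3, 3+1+1+1, 1+1+1+1+1+1}. The candidates containing elements of all these cycle types are C_3 x S_3 (6T5) of order 18, S_3 x S_3 (6T9) of order 36, (S_3 x S_3) : C_2 (6T13) of order 72, S_6 (6T16) of order 720; the others are excluded. The observed types are precisely the cycle types that occur in C_3 x S_3 (6T5). Each of the other remaining candidates has further cycle types, and by the Chebotarev density theorem the matching factorization patterns would occur for a proportion of primes equal to their share of the group: S_3 x S_3 (6T9) additionally contains elements of type 2+2+1+1 (9 of its 36 elements, about 25% of primes); (S_3 x S_3) : C_2 (6T13) additionally contains elements of type 4+2, 3+2+1, 2+2+1+1, 2+1+1+1+1 (45 of its 72 elements, about 62% of primes); S_6 (6T16) additionally contains elements of type 5+1, 4+2, 4+1+1, 3+2+1, 2+2+1+1, 2+1+1+1+1 (504 of its 720 elements, about 70% of primes). None of the 33 primes tested shows any such pattern (for each of these groups the chance of that is below 10^-4), which rules them out. Hence G = C_3 x S_3 (6T5), of order 18.

C_3 x S_3 (also written G18)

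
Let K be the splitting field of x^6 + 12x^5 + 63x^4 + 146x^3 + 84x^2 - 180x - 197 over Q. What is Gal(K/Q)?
6T4: A_4

The polynomial f is an irreducible sextic over Q, so G = Gal(f/Q) is one of the 16 transitive subgroups 6T1, ..., 6T16 of S_6. The discriminant of f is 697037301343296 = 26401464^2, a perfect square, so G is contained in A_6. The transitive groups of degree 6 contained in A_6 are: A_4 (6T4, order 12), S_4 (6T7, order 24), (C_3 x C_3) : C_4 (6T10, order 36), PSL(2,5) (6T12, order 60), A_6 (6T15, order 360). By Dedekind's theorem, for a prime p not dividing disc(f) the degrees of the irreducible factors of f mod p form the cycle type of an element of G. Factoring f modulo the 33 such primes p <= 149 (skipping 2, 3, which divide the discriminant), each new pattern first appears at: mod 5: f = (x^3 + x + 1)(x^3 + 2x^2 + 2x + 3), pattern 3+3; mod 17: f = (x + 4)(x + 9)(x^2 + x + 2)(x^2 + 15x + 6), pattern 2+2+1+1; mod 71: f = (x + 26)(x + 38)(x + 46)(x + 48)(x + 68)(x + 70), pattern 1+1+1+1+1+1. No other pattern occurs in this range, so the set of observed cycle types is {3+3, 2+2+1+1, 1+1+1+1+1+1}. The candidates containing elements of all these cycle types are A_4 (6T4) of order 12, S_4 (6T7) of order 24, (C_3 x C_3) : C_4 (6T10) of order 36, PSL(2,5) (6T12) of order 60, A_6 (6T15) of order 360; the others are excluded. The observed types are precisely the cycle types that occur in A_4 (6T4). Each of the other remaining candidates has further cycle types, and by the Chebotarev density theorem the matching factorization patterns would occur for a proportion of primes equal to their share of the group: S_4 (6T7) additionally contains elements of type 4+2 (6 of its 24 elements, about 25% of primes); (C_3 x C_3) : C_4 (6T10) additionally contains elements of type 4+2, 3+1+1+1 (22 of its 36 elements, about 61% of primes); PSL(2,5) (6T12) additionally contains elements of type 5+1 (24 of its 60 elements, about 40% of primes); A_6 (6T15) additionally contains elements of type 5+1, 4+2, 3+1+1+1 (274 of its 360 elements, about 76% of primes). None of the 33 primes tested shows any such pattern (for each of these groups the chance of that is below 10^-4), which rules them out. Hence G = A_4 (6T4), of order 12.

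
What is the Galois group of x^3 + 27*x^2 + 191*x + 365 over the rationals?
C_3, A_3

The polynomial is an irreducible cubic over Q and its discriminant is 270400 = 520^2, a perfect square. For an irreducible cubic, a square discriminant forces the Galois group to be A_3, the cyclic group of order 3.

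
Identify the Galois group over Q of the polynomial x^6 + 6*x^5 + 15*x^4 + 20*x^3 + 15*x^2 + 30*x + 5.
A_6 (order 360)

The polynomial f is an irreducible sextic over Q, so G = Gal(f/Q) is one of the 16 transitive subgroups 6T1, ..., 6T16 of S_6. The discriminant of f is 746496000000 = 864000^2, a perfect square, so G is contained in A_6. The transitive groups of degree 6 contained in A_6 are: A_4 (6T4, order 12), S_4 (6T7, order 24), (C_3 x C_3) : C_4 (6T10, order 36), PSL(2,5) (6T12, order 60), A_6 (6T15, order 360). By Dedekind's theorem, for a prime p not dividing disc(f) the degrees of the irreducible factors of f mod p form the cycle type of an element of G. Factoring f modulo the 6 such primes p <= 23 (skipping 2, 3, 5, which divide the discriminant), each new pattern first appears at: mod 7: f = (x + 4)(x^5 + 2x^4 + 6x^2 + 5x + 3), pattern 5+1; mod 23: f = (x + 8)(x + 13)(x + 22)(x^3 + 9x^2 + 5x + 13), pattern 3+1+1+1. No other pattern occurs in this range, so the set of observed cycle types is {5+1, 3+1+1+1}. Among the candidates above, the only group containing elements of all these cycle types is A_6 (6T15) — each of A_4 (6T4), S_4 (6T7), (C_3 x C_3) : C_4 (6T10), PSL(2,5) (6T12) lacks at least one of them. Hence G = A_6 (6T15), of order 360.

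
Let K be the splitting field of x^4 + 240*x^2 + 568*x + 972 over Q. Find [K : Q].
The degree of the splitting field over Q equals the order of the Galois group, so first determine the group. The polynomial is an irreducible quartic over Q and its discriminant is 35054735855616 = 5920704^2, a perfect square, so the Galois group is contained in A_4. The resolvent cubic y^3 - 240*y^2 - 3888*y + 610496 is irreducible over Q. An irreducible resolvent with square discriminant gives A_4. The Galois group A_4 (4T4) has order 12, so the splitting field has degree 12 over Q.

12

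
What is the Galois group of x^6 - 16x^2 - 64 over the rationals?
6T7: S_4

The polynomial f is an irreducible sextic over Q, so G = Gal(f/Q) is one of the 16 transitive subgroups 6T1, ..., 6T16 of S_6. The discriminant of f is 36352603193344 = 6029312^2, a perfect square, so G is contained in A_6. The transitive groups of degree 6 contained in A_6 are: A_4 (6T4, order 12), S_4 (6T7, order 24), (C_3 x C_3) : C_4 (6T10, order 36), PSL(2,5) (6T12, order 60), A_6 (6T15, order 360). By Dedekind's theorem, for a prime p not dividing disc(f) the degrees of the irreducible factors of f mod p form the cycle type of an element of G. Factoring f modulo the 79 such primes p <= 419 (skipping 2, 23, which divide the discriminant), each new pattern first appears at: mod 3: f = (x^3 + x^2 + 2x + 1)(x^3 + 2x^2 + 2x + 2), pattern 3+3; mod 5: f = (x^2 + 2)(x^4 + 3x^2 + 3), pattern 4+2; mod 19: f = (x + 9)(x + 10)(x^2 + x + 3)(x^2 + 18x + 3), pattern 2+2+1+1; mod 223: f = (x + 32)(x + 67)(x + 109)(x + 114)(x + 156)(x + 191), pattern 1+1+1+1+1+1. No other pattern occurs in this range, so the set of observed cycle types is {3+3, 4+2, 2+2+1+1, 1+1+1+1+1+1}. The candidates containing elements of all these cycle types are S_4 (6T7) of order 24, (C_3 x C_3) : C_4 (6T10) of order 36, A_6 (6T15) of order 360; the others are excluded. The observed types are precisely the cycle types that occur in S_4 (6T7). Each of the other remaining candidates has further cycle types, and by the Chebotarev density theorem the matching factorization patterns would occur for a proportion of primes equal to their share of the group: (C_3 x C_3) : C_4 (6T10) additionally contains elements of type 3+1+1+1 (4 of its 36 elements, about 11% of primes); A_6 (6T15) additionally contains elements of type 5+1, 3+1+1+1 (184 of its 360 elements, about 51% of primes). None of the 79 primes tested shows any such pattern (for each of these groups the chance of that is below 10^-4), which rules them out. Hence G = S_4 (6T7), of order 24.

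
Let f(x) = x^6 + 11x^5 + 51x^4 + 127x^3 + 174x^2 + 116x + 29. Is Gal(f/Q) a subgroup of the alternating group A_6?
The polynomial is irreducible of degree 6 over Q. Its discriminant is 525625 = 725^2, a perfect square. A Galois group lies in the alternating group exactly when the discriminant is a square in Q, so the Galois group ((C_3 x C_3) : C_4) is contained in A_6.

Yes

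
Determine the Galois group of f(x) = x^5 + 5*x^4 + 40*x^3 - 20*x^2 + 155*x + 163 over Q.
5T3: F_20

The polynomial f is an irreducible quintic over Q, so G = Gal(f/Q) is a transitive subgroup of S_5: one of C_5 (5T1, order 5), D_5 (5T2, order 10), F_20 (5T3, order 20), A_5 (5T4, order 60) or S_5 (5T5, order 120). The discriminant of f is 728086579200000, which is not a perfect square, so G is not contained in A_5. The transitive groups of degree 5 not contained in A_5 are: F_20 (5T3, order 20), S_5 (5T5, order 120). By Dedekind's theorem, for a prime p not dividing disc(f) the degrees of the irreducible factors of f mod p form the cycle type of an element of G. Factoring f modulo the 18 such primes p <= 73 (skipping 2, 3, 5, which divide the discriminant), each new pattern first appears at: mod 7: f = (x + 3)(x^4 + 2x^3 + 6x^2 + 4x + 3), pattern 4+1; mod 11: f = (x + 9)(x^2 + x + 8)(x^2 + 6x + 7), pattern 2+2+1; mod 19: f = (x^5 + 5x^4 + 2x^3 + 18x^2 + 3x + 11), pattern 5. No other pattern occurs in this range, so the set of observed cycle types is {4+1, 2+2+1, 5}. The candidates containing elements of all these cycle types are F_20 (5T3) of order 20, S_5 (5T5) of order 120; the others are excluded. The observed types are precisely the cycle types that occur in F_20 (5T3) (apart from the identity). Each of the other remaining candidates has further cycle types, and by the Chebotarev density theorem the matching factorization patterns would occur for a proportion of primes equal to their share of the group: S_5 (5T5) additionally contains elements of type 3+2, 3+1+1, 2+1+1+1 (50 of its 120 elements, about 42% of primes). None of the 18 primes tested shows any such pattern (for each of these groups the chance of that is below 10^-4), which rules them out. Hence G = F_20 (5T3), of order 20.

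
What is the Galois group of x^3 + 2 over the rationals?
S_3, the symmetric group on 3 letters

The polynomial is an irreducible cubic over Q and its discriminant is -108, which is not a perfect square. For an irreducible cubic, a non-square discriminant gives Galois group S_3.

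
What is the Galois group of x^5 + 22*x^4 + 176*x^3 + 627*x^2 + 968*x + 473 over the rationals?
C_5 (also written C5)

The polynomial f is an irreducible quintic over Q, so G = Gal(f/Q) is a transitive subgroup of S_5: one of C_5 (5T1, order 5), D_5 (5T2, order 10), F_20 (5T3, order 20), A_5 (5T4, order 60) or S_5 (5T5, order 120). The discriminant of f is 115971361 = 10769^2, a perfect square, so G is contained in A_5. The transitive groups of degree 5 contained in A_5 are: C_5 (5T1, order 5), D_5 (5T2, order 10), A_5 (5T4, order 60). By Dedekind's theorem, for a prime p not dividing disc(f) the degrees of the irreducible factors of f mod p form the cycle type of an element of G. Factoring f modulo the 14 such primes p <= 47 (skipping 11, which divides the discriminant), each new pattern first appears at: mod 2: f = (x^5 + x^2 + 1), pattern 5; mod 23: f = (x + 1)(x + 4)(x + 10)(x + 14)(x + 16), pattern 1+1+1+1+1. No other pattern occurs in this range, so the set of observed cycle types is {5, 1+1+1+1+1}. The candidates containing elements of all these cycle types are C_5 (5T1) of order 5, D_5 (5T2) of order 10, A_5 (5T4) of order 60; the others are excluded. The observed types are precisely the cycle types that occur in C_5 (5T1). Each of the other remaining candidates has further cycle types, and by the Chebotarev density theorem the matching factorization patterns would occur for a proportion of primes equal to their share of the group: D_5 (5T2) additionally contains elements of type 2+2+1 (5 of its 10 elements, about 50% of primes); A_5 (5T4) additionally contains elements of type 3+1+1, 2+2+1 (35 of its 60 elements, about 58% of primes). None of the 14 primes tested shows any such pattern (for each of these groups the chance of that is below 10^-4), which rules them out. Hence G = C_5 (5T1), of order 5.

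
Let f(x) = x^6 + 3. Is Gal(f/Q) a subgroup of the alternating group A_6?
No

The polynomial is irreducible of degree 6 over Q. Its discriminant is -11337408, which is not a perfect square. A Galois group lies in the alternating group exactly when the discriminant is a square in Q, so the Galois group (S_3) is not contained in A_6.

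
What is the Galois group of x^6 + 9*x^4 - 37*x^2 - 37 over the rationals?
S_4

The polynomial f is an irreducible sextic over Q, so G = Gal(f/Q) is one of the 16 transitive subgroups 6T1, ..., 6T16 of S_6. The discriminant of f is 870211913777152, which is not a perfect square, so G is not contained in A_6. The transitive groups of degree 6 not contained in A_6 are: C_6 (6T1, order 6), S_3 (6T2, order 6), D_6 (6T3, order 12), C_3 x S_3 (6T5, order 18), A_4 x C_2 (6T6, order 24), S_4 (6T8, order 24), S_3 x S_3 (6T9, order 36), S_4 x C_2 (6T11, order 48), (S_3 x S_3) : C_2 (6T13, order 72), PGL(2,5) (6T14, order 120), S_6 (6T16, order 720). By Dedekind's theorem, for a prime p not dividing disc(f) the degrees of the irreducible factors of f mod p form the cycle type of an element of G. Factoring f modulo the 22 such primes p <= 89 (skipping 2, 37, which divide the discriminant), each new pattern first appears at: mod 3: f = (x^3 + x^2 + 2x + 1)(x^3 + 2x^2 + 2x + 2), pattern 3+3; mod 5: f = (x^2 + 2)(x^2 + 2x + 3)(x^2 + 3x + 3), pattern 2+2+2; mod 17: f = (x + 3)(x + 14)(x^4 + x^2 + 6), pattern 4+1+1; mod 67: f = (x + 9)(x + 58)(x^2 + 25)(x^2 + 65), pattern 2+2+1+1. No other pattern occurs in this range, so the set of observed cycle types is {3+3, 2+2+2, 4+1+1, 2+2+1+1}. The candidates containing elements of all these cycle types are S_4 (6T8) of order 24, S_4 x C_2 (6T11) of order 48, PGL(2,5) (6T14) of order 120, S_6 (6T16) of order 720; the others are excluded. The observed types are precisely the cycle types that occur in S_4 (6T8) (apart from the identity). Each of the other remaining candidates has further cycle types, and by the Chebotarev density theorem the matching factorization patterns would occur for a proportion of primes equal to their share of the group: S_4 x C_2 (6T11) additionally contains elements of type 6, 4+2, 2+1+1+1+1 (17 of its 48 elements, about 35% of primes); PGL(2,5) (6T14) additionally contains elements of type 6, 5+1 (44 of its 120 elements, about 37% of primes); S_6 (6T16) additionally contains elements of type 6, 5+1, 4+2, 3+2+1, 3+1+1+1, 2+1+1+1+1 (529 of its 720 elements, about 73% of primes). None of the 22 primes tested shows any such pattern (for each of these groups the chance of that is below 10^-4), which rules them out. Hence G = S_4 (6T8), of order 24.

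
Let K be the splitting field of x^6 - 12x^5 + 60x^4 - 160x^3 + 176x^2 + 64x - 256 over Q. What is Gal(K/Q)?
S_4

The polynomial f is an irreducible sextic over Q, so G = Gal(f/Q) is one of the 16 transitive subgroups 6T1, ..., 6T16 of S_6. The discriminant of f is 3603718079512576 = 60030976^2, a perfect square, so G is contained in A_6. The transitive groups of degree 6 contained in A_6 are: A_4 (6T4, order 12), S_4 (6T7, order 24), (C_3 x C_3) : C_4 (6T10, order 36), PSL(2,5) (6T12, order 60), A_6 (6T15, order 360). By Dedekind's theorem, for a prime p not dividing disc(f) the degrees of the irreducible factors of f mod p form the cycle type of an element of G. Factoring f modulo the 79 such primes p <= 419 (skipping 2, 229, which divide the discriminant), each new pattern first appears at: mod 3: f = (x^3 + x^2 + x + 2)(x^3 + 2x^2 + 1), pattern 3+3; mod 7: f = (x^2 + 3x + 6)(x^4 + 6x^3 + x^2 + 4x + 4), pattern 4+2; mod 23: f = (x + 3)(x + 16)(x^2 + 17x + 11)(x^2 + 21x + 3), pattern 2+2+1+1; mod 193: f = (x + 5)(x + 11)(x + 17)(x + 172)(x + 178)(x + 184), pattern 1+1+1+1+1+1. No other pattern occurs in this range, so the set of observed cycle types is {3+3, 4+2, 2+2+1+1, 1+1+1+1+1+1}. The candidates containing elements of all these cycle types are S_4 (6T7) of order 24, (C_3 x C_3) : C_4 (6T10) of order 36, A_6 (6T15) of order 360; the others are excluded. The observed types are precisely the cycle types that occur in S_4 (6T7). Each of the other remaining candidates has further cycle types, and by the Chebotarev density theorem the matching factorization patterns would occur for a proportion of primes equal to their share of the group: (C_3 x C_3) : C_4 (6T10) additionally contains elements of type 3+1+1+1 (4 of its 36 elements, about 11% of primes); A_6 (6T15) additionally contains elements of type 5+1, 3+1+1+1 (184 of its 360 elements, about 51% of primes). None of the 79 primes tested shows any such pattern (for each of these groups the chance of that is below 10^-4), which rules them out. Hence G = S_4 (6T7), of order 24.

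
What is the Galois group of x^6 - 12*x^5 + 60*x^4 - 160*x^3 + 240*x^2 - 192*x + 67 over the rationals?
S_3 (also written S3)

The polynomial f is an irreducible sextic over Q, so G = Gal(f/Q) is one of the 16 transitive subgroups 6T1, ..., 6T16 of S_6. The discriminant of f is -11337408, which is not a perfect square, so G is not contained in A_6. The transitive groups of degree 6 not contained in A_6 are: C_6 (6T1, order 6), S_3 (6T2, order 6), D_6 (6T3, order 12), C_3 x S_3 (6T5, order 18), A_4 x C_2 (6T6, order 24), S_4 (6T8, order 24), S_3 x S_3 (6T9, order 36), S_4 x C_2 (6T11, order 48), (S_3 x S_3) : C_2 (6T13, order 72), PGL(2,5) (6T14, order 120), S_6 (6T16, order 720). By Dedekind's theorem, for a prime p not dividing disc(f) the degrees of the irreducible factors of f mod p form the cycle type of an element of G. Factoring f modulo the 23 such primes p <= 97 (skipping 2, 3, which divide the discriminant), each new pattern first appears at: mod 5: f = (x^2 + 3)(x^2 + x + 1)(x^2 + 2x + 4), pattern 2+2+2; mod 7: f = (x^3 + x^2 + 5x + 1)(x^3 + x^2 + 5x + 4), pattern 3+3; mod 61: f = (x + 1)(x + 17)(x + 20)(x + 37)(x + 40)(x + 56), pattern 1+1+1+1+1+1. No other pattern occurs in this range, so the set of observed cycle types is {2+2+2, 3+3, 1+1+1+1+1+1}. The candidates containing elements of all these cycle types are C_6 (6T1) of order 6, S_3 (6T2) of order 6, D_6 (6T3) of order 12, C_3 x S_3 (6T5) of order 18, A_4 x C_2 (6T6) of order 24, S_4 (6T8) of order 24, S_3 x S_3 (6T9) of order 36, S_4 x C_2 (6T11) of order 48, (S_3 x S_3) : C_2 (6T13) of order 72, PGL(2,5) (6T14) of order 120, S_6 (6T16) of order 720; the others are excluded. The observed types are precisely the cycle types that occur in S_3 (6T2). Each of the other remaining candidates has further cycle types, and by the Chebotarev density theorem the matching factorization patterns would occur for a proportion of primes equal to their share of the group: C_6 (6T1) additionally contains elements of type 6 (2 of its 6 elements, about 33% of primes); D_6 (6T3) additionally contains elements of type 6, 2+2+1+1 (5 of its 12 elements, about 42% of primes); C_3 x S_3 (6T5) additionally contains elements of type 6, 3+1+1+1 (10 of its 18 elements, about 56% of primes); A_4 x C_2 (6T6) additionally contains elements of type 6, 2+2+1+1, 2+1+1+1+1 (14 of its 24 elements, about 58% of primes); S_4 (6T8) additionally contains elements of type 4+1+1, 2+2+1+1 (9 of its 24 elements, about 38% of primes); S_3 x S_3 (6T9) additionally contains elements of type 6, 3+1+1+1, 2+2+1+1 (25 of its 36 elements, about 69% of primes); S_4 x C_2 (6T11) additionally contains elements of type 6, 4+2, 4+1+1, 2+2+1+1, 2+1+1+1+1 (32 of its 48 elements, about 67% of primes); (S_3 x S_3) : C_2 (6T13) additionally contains elements of type 6, 4+2, 3+2+1, 3+1+1+1, 2+2+1+1, 2+1+1+1+1 (61 of its 72 elements, about 85% of primes); PGL(2,5) (6T14) additionally contains elements of type 6, 5+1, 4+1+1, 2+2+1+1 (89 of its 120 elements, about 74% of primes); S_6 (6T16) additionally contains elements of type 6, 5+1, 4+2, 4+1+1, 3+2+1, 3+1+1+1, 2+2+1+1, 2+1+1+1+1 (664 of its 720 elements, about 92% of primes). None of the 23 primes tested shows any such pattern (for each of these groups the chance of that is below 10^-4), which rules them out. Hence G = S_3 (6T2), of order 6.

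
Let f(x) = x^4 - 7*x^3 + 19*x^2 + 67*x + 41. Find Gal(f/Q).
The polynomial is an irreducible quartic over Q and its discriminant is 25425125, which is not a perfect square, so the Galois group is not contained in A_4. The resolvent cubic y^3 - 19*y^2 - 633*y - 3382 has exactly one rational root, so the Galois group is C_4 or D_4. The quartic becomes reducible over Q(sqrt(disc)), so the group is C_4.

C_4 (order 4)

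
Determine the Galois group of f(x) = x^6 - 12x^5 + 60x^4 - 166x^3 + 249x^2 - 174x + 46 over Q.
The polynomial f is an irreducible sextic over Q, so G = Gal(f/Q) is one of the 16 transitive subgroups 6T1, ..., 6T16 of S_6. The discriminant of f is 304930925568, which is not a perfect square, so G is not contained in A_6. The transitive groups of degree 6 not contained in A_6 are: C_6 (6T1, order 6), S_3 (6T2, order 6), D_6 (6T3, order 12), C_3 x S_3 (6T5, order 18), A_4 x C_2 (6T6, order 24), S_4 (6T8, order 24), S_3 x S_3 (6T9, order 36), S_4 x C_2 (6T11, order 48), (S_3 x S_3) : C_2 (6T13, order 72), PGL(2,5) (6T14, order 120), S_6 (6T16, order 720). By Dedekind's theorem, for a prime p not dividing disc(f) the degrees of the irreducible factors of f mod p form the cycle type of an element of G. Factoring f modulo the 79 such primes p <= 421 (skipping 2, 3, 41, which divide the discriminant), each new pattern first appears at: mod 5: f = (x^2 + 2)(x^2 + x + 2)(x^2 + 2x + 4), pattern 2+2+2; mod 7: f = (x^6 + 2x^5 + 4x^4 + 2x^3 + 4x^2 + x + 4), pattern 6; mod 11: f = (x + 3)(x + 8)(x^2 + 2x + 10)(x^2 + 8x + 10), pattern 2+2+1+1; mod 13: f = (x^3 + 7x^2 + 9)(x^3 + 7x^2 + 11x + 8), pattern 3+3; mod 61: f = (x + 19)(x + 28)(x + 35)(x + 40)(x + 53)(x + 57), pattern 1+1+1+1+1+1. No other pattern occurs in this range, so the set of observed cycle types is {2+2+2, 6, 2+2+1+1, 3+3, 1+1+1+1+1+1}. The candidates containing elements of all these cycle types are D_6 (6T3) of order 12, A_4 x C_2 (6T6) of order 24, S_3 x S_3 (6T9) of order 36, S_4 x C_2 (6T11) of order 48, (S_3 x S_3) : C_2 (6T13) of order 72, PGL(2,5) (6T14) of order 120, S_6 (6T16) of order 720; the others are excluded. The observed types are precisely the cycle types that occur in D_6 (6T3). Each of the other remaining candidates has further cycle types, and by the Chebotarev density theorem the matching factorization patterns would occur for a proportion of primes equal to their share of the group: A_4 x C_2 (6T6) additionally contains elements of type 2+1+1+1+1 (3 of its 24 elements, about 12% of primes); S_3 x S_3 (6T9) additionally contains elements of type 3+1+1+1 (4 of its 36 elements, about 11% of primes); S_4 x C_2 (6T11) additionally contains elements of type 4+2, 4+1+1, 2+1+1+1+1 (15 of its 48 elements, about 31% of primes); (S_3 x S_3) : C_2 (6T13) additionally contains elements of type 4+2, 3+2+1, 3+1+1+1, 2+1+1+1+1 (40 of its 72 elements, about 56% of primes); PGL(2,5) (6T14) additionally contains elements of type 5+1, 4+1+1 (54 of its 120 elements, about 45% of primes); S_6 (6T16) additionally contains elements of type 5+1, 4+2, 4+1+1, 3+2+1, 3+1+1+1, 2+1+1+1+1 (499 of its 720 elements, about 69% of primes). None of the 79 primes tested shows any such pattern (for each of these groups the chance of that is below 10^-4), which rules them out. Hence G = D_6 (6T3), of order 12.

6T3: D_6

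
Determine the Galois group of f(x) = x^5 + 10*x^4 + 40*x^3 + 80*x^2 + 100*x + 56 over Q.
The polynomial f is an irreducible quintic over Q, so G = Gal(f/Q) is a transitive subgroup of S_5: one of C_5 (5T1, order 5), D_5 (5T2, order 10), F_20 (5T3, order 20), A_5 (5T4, order 60) or S_5 (5T5, order 120). The discriminant of f is 1024000000 = 32000^2, a perfect square, so G is contained in A_5. The transitive groups of degree 5 contained in A_5 are: C_5 (5T1, order 5), D_5 (5T2, order 10), A_5 (5T4, order 60). By Dedekind's theorem, for a prime p not dividing disc(f) the degrees of the irreducible factors of f mod p form the cycle type of an element of G. Factoring f modulo the 2 such primes p <= 7 (skipping 2, 5, which divide the discriminant), each new pattern first appears at: mod 3: f = (x^5 + x^4 + x^3 + 2x^2 + x + 2), pattern 5; mod 7: f = (x)(x + 6)(x^3 + 4x^2 + 2x + 5), pattern 3+1+1. No other pattern occurs in this range, so the set of observed cycle types is {5, 3+1+1}. Among the candidates above, the only group containing elements of all these cycle types is A_5 (5T4) — each of C_5 (5T1), D_5 (5T2) lacks at least one of them. Hence G = A_5 (5T4), of order 60.

A_5, the alternating group on 5 letters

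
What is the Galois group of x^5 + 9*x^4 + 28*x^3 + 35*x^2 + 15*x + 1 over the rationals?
C_5 (order 5)

The polynomial f is an irreducible quintic over Q, so G = Gal(f/Q) is a transitive subgroup of S_5: one of C_5 (5T1, order 5), D_5 (5T2, order 10), F_20 (5T3, order 20), A_5 (5T4, order 60) or S_5 (5T5, order 120). The discriminant of f is 14641 = 121^2, a perfect square, so G is contained in A_5. The transitive groups of degree 5 contained in A_5 are: C_5 (5T1, order 5), D_5 (5T2, order 10), A_5 (5T4, order 60). By Dedekind's theorem, for a prime p not dividing disc(f) the degrees of the irreducible factors of f mod p form the cycle type of an element of G. Factoring f modulo the 14 such primes p <= 47 (skipping 11, which divides the discriminant), each new pattern first appears at: mod 2: f = (x^5 + x^4 + x^2 + x + 1), pattern 5; mod 23: f = (x + 6)(x + 8)(x + 12)(x + 13)(x + 16), pattern 1+1+1+1+1. No other pattern occurs in this range, so the set of observed cycle types is {5, 1+1+1+1+1}. The candidates containing elements of all these cycle types are C_5 (5T1) of order 5, D_5 (5T2) of order 10, A_5 (5T4) of order 60; the others are excluded. The observed types are precisely the cycle types that occur in C_5 (5T1). Each of the other remaining candidates has further cycle types, and by the Chebotarev density theorem the matching factorization patterns would occur for a proportion of primes equal to their share of the group: D_5 (5T2) additionally contains elements of type 2+2+1 (5 of its 10 elements, about 50% of primes); A_5 (5T4) additionally contains elements of type 3+1+1, 2+2+1 (35 of its 60 elements, about 58% of primes). None of the 14 primes tested shows any such pattern (for each of these groups the chance of that is below 10^-4), which rules them out. Hence G = C_5 (5T1), of order 5.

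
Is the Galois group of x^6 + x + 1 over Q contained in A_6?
The polynomial is irreducible of degree 6 over Q. Its discriminant is -43531, which is not a perfect square. A Galois group lies in the alternating group exactly when the discriminant is a square in Q, so the Galois group (S_6) is not contained in A_6.

No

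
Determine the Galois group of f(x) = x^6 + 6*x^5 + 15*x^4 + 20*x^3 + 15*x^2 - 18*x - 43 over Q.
A_6 (also written A6)

The polynomial f is an irreducible sextic over Q, so G = Gal(f/Q) is one of the 16 transitive subgroups 6T1, ..., 6T16 of S_6. The discriminant of f is 746496000000 = 864000^2, a perfect square, so G is contained in A_6. The transitive groups of degree 6 contained in A_6 are: A_4 (6T4, order 12), S_4 (6T7, order 24), (C_3 x C_3) : C_4 (6T10, order 36), PSL(2,5) (6T12, order 60), A_6 (6T15, order 360). By Dedekind's theorem, for a prime p not dividing disc(f) the degrees of the irreducible factors of f mod p form the cycle type of an element of G. Factoring f modulo the 6 such primes p <= 23 (skipping 2, 3, 5, which divide the discriminant), each new pattern first appears at: mod 7: f = (x + 5)(x^5 + x^4 + 3x^3 + 5x^2 + 4x + 4), pattern 5+1; mod 23: f = (x + 3)(x + 12)(x + 17)(x^3 + 20x^2 + 4x + 15), pattern 3+1+1+1. No other pattern occurs in this range, so the set of observed cycle types is {5+1, 3+1+1+1}. Among the candidates above, the only group containing elements of all these cycle types is A_6 (6T15) — each of A_4 (6T4), S_4 (6T7), (C_3 x C_3) : C_4 (6T10), PSL(2,5) (6T12) lacks at least one of them. Hence G = A_6 (6T15), of order 360.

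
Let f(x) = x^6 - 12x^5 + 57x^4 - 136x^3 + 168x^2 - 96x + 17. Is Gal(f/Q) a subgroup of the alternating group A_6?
No

The polynomial is irreducible of degree 6 over Q. Its discriminant is -419904, which is not a perfect square. A Galois group lies in the alternating group exactly when the discriminant is a square in Q, so the Galois group (A_4 x C_2) is not contained in A_6.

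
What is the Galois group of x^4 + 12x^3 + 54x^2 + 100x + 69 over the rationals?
A_4

The polynomial is an irreducible quartic over Q and its discriminant is 331776 = 576^2, a perfect square, so the Galois group is contained in A_4. The resolvent cubic y^3 - 54*y^2 + 924*y - 5032 is irreducible over Q. An irreducible resolvent with square discriminant gives A_4.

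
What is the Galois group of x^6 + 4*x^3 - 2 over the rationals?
6T9: S_3 x S_3

The polynomial f is an irreducible sextic over Q, so G = Gal(f/Q) is one of the 16 transitive subgroups 6T1, ..., 6T16 of S_6. The discriminant of f is 40310784, which is not a perfect square, so G is not contained in A_6. The transitive groups of degree 6 not contained in A_6 are: C_6 (6T1, order 6), S_3 (6T2, order 6), D_6 (6T3, order 12), C_3 x S_3 (6T5, order 18), A_4 x C_2 (6T6, order 24), S_4 (6T8, order 24), S_3 x S_3 (6T9, order 36), S_4 x C_2 (6T11, order 48), (S_3 x S_3) : C_2 (6T13, order 72), PGL(2,5) (6T14, order 120), S_6 (6T16, order 720). By Dedekind's theorem, for a prime p not dividing disc(f) the degrees of the irreducible factors of f mod p form the cycle type of an element of G. Factoring f modulo the 14 such primes p <= 53 (skipping 2, 3, which divide the discriminant), each new pattern first appears at: mod 5: f = (x + 1)(x + 2)(x^2 + 3x + 4)(x^2 + 4x + 1), pattern 2+2+1+1; mod 7: f = (x^6 + 4x^3 + 5), pattern 6; mod 19: f = (x + 4)(x + 6)(x + 9)(x^3 + 16), pattern 3+1+1+1; mod 31: f = (x^2 + 2x + 11)(x^2 + 10x + 27)(x^2 + 19x + 24), pattern 2+2+2; mod 43: f = (x^3 + 9)(x^3 + 38), pattern 3+3. No other pattern occurs in this range, so the set of observed cycle types is {2+2+1+1, 6, 3+1+1+1, 2+2+2, 3+3}. The candidates containing elements of all these cycle types are S_3 x S_3 (6T9) of order 36, (S_3 x S_3) : C_2 (6T13) of order 72, S_6 (6T16) of order 720; the others are excluded. The observed types are precisely the cycle types that occur in S_3 x S_3 (6T9) (apart from the identity). Each of the other remaining candidates has further cycle types, and by the Chebotarev density theorem the matching factorization patterns would occur for a proportion of primes equal to their share of the group: (S_3 x S_3) : C_2 (6T13) additionally contains elements of type 4+2, 3+2+1, 2+1+1+1+1 (36 of its 72 elements, about 50% of primes); S_6 (6T16) additionally contains elements of type 5+1, 4+2, 4+1+1, 3+2+1, 2+1+1+1+1 (459 of its 720 elements, about 64% of primes). None of the 14 primes tested shows any such pattern (for each of these groups the chance of that is below 10^-4), which rules them out. Hence G = S_3 x S_3 (6T9), of order 36.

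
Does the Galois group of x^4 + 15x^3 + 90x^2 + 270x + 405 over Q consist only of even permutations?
The polynomial is irreducible of degree 4 over Q. Its discriminant is 66430125, which is not a perfect square. A Galois group lies in the alternating group exactly when the discriminant is a square in Q, so the Galois group (C_4) is not contained in A_4.

No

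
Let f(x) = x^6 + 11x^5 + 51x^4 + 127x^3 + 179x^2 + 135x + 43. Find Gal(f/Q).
C_6, the cyclic group of order 6

The polynomial f is an irreducible sextic over Q, so G = Gal(f/Q) is one of the 16 transitive subgroups 6T1, ..., 6T16 of S_6. The discriminant of f is -16807, which is not a perfect square, so G is not contained in A_6. The transitive groups of degree 6 not contained in A_6 are: C_6 (6T1, order 6), S_3 (6T2, order 6), D_6 (6T3, order 12), C_3 x S_3 (6T5, order 18), A_4 x C_2 (6T6, order 24), S_4 (6T8, order 24), S_3 x S_3 (6T9, order 36), S_4 x C_2 (6T11, order 48), (S_3 x S_3) : C_2 (6T13, order 72), PGL(2,5) (6T14, order 120), S_6 (6T16, order 720). By Dedekind's theorem, for a prime p not dividing disc(f) the degrees of the irreducible factors of f mod p form the cycle type of an element of G. Factoring f modulo the 37 such primes p <= 163 (skipping 7, which divides the discriminant), each new pattern first appears at: mod 2: f = (x^3 + x + 1)(x^3 + x^2 + 1), pattern 3+3; mod 3: f = (x^6 + 2x^5 + x^3 + 2x^2 + 1), pattern 6; mod 13: f = (x^2 + x + 12)(x^2 + 11x + 6)(x^2 + 12x + 8), pattern 2+2+2; mod 29: f = (x + 9)(x + 18)(x + 22)(x + 25)(x + 26)(x + 27), pattern 1+1+1+1+1+1. No other pattern occurs in this range, so the set of observed cycle types is {3+3, 6, 2+2+2, 1+1+1+1+1+1}. The candidates containing elements of all these cycle types are C_6 (6T1) of order 6, D_6 (6T3) of order 12, C_3 x S_3 (6T5) of order 18, A_4 x C_2 (6T6) of order 24, S_3 x S_3 (6T9) of order 36, S_4 x C_2 (6T11) of order 48, (S_3 x S_3) : C_2 (6T13) of order 72, PGL(2,5) (6T14) of order 120, S_6 (6T16) of order 720; the others are excluded. The observed types are precisely the cycle types that occur in C_6 (6T1). Each of the other remaining candidates has further cycle types, and by the Chebotarev density theorem the matching factorization patterns would occur for a proportion of primes equal to their share of the group: D_6 (6T3) additionally contains elements of type 2+2+1+1 (3 of its 12 elements, about 25% of primes); C_3 x S_3 (6T5) additionally contains elements of type 3+1+1+1 (4 of its 18 elements, about 22% of primes); A_4 x C_2 (6T6) additionally contains elements of type 2+2+1+1, 2+1+1+1+1 (6 of its 24 elements, about 25% of primes); S_3 x S_3 (6T9) additionally contains elements of type 3+1+1+1, 2+2+1+1 (13 of its 36 elements, about 36% of primes); S_4 x C_2 (6T11) additionally contains elements of type 4+2, 4+1+1, 2+2+1+1, 2+1+1+1+1 (24 of its 48 elements, about 50% of primes); (S_3 x S_3) : C_2 (6T13) additionally contains elements of type 4+2, 3+2+1, 3+1+1+1, 2+2+1+1, 2+1+1+1+1 (49 of its 72 elements, about 68% of primes); PGL(2,5) (6T14) additionally contains elements of type 5+1, 4+1+1, 2+2+1+1 (69 of its 120 elements, about 58% of primes); S_6 (6T16) additionally contains elements of type 5+1, 4+2, 4+1+1, 3+2+1, 3+1+1+1, 2+2+1+1, 2+1+1+1+1 (544 of its 720 elements, about 76% of primes). None of the 37 primes tested shows any such pattern (for each of these groups the chance of that is below 10^-4), which rules them out. Hence G = C_6 (6T1), of order 6.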